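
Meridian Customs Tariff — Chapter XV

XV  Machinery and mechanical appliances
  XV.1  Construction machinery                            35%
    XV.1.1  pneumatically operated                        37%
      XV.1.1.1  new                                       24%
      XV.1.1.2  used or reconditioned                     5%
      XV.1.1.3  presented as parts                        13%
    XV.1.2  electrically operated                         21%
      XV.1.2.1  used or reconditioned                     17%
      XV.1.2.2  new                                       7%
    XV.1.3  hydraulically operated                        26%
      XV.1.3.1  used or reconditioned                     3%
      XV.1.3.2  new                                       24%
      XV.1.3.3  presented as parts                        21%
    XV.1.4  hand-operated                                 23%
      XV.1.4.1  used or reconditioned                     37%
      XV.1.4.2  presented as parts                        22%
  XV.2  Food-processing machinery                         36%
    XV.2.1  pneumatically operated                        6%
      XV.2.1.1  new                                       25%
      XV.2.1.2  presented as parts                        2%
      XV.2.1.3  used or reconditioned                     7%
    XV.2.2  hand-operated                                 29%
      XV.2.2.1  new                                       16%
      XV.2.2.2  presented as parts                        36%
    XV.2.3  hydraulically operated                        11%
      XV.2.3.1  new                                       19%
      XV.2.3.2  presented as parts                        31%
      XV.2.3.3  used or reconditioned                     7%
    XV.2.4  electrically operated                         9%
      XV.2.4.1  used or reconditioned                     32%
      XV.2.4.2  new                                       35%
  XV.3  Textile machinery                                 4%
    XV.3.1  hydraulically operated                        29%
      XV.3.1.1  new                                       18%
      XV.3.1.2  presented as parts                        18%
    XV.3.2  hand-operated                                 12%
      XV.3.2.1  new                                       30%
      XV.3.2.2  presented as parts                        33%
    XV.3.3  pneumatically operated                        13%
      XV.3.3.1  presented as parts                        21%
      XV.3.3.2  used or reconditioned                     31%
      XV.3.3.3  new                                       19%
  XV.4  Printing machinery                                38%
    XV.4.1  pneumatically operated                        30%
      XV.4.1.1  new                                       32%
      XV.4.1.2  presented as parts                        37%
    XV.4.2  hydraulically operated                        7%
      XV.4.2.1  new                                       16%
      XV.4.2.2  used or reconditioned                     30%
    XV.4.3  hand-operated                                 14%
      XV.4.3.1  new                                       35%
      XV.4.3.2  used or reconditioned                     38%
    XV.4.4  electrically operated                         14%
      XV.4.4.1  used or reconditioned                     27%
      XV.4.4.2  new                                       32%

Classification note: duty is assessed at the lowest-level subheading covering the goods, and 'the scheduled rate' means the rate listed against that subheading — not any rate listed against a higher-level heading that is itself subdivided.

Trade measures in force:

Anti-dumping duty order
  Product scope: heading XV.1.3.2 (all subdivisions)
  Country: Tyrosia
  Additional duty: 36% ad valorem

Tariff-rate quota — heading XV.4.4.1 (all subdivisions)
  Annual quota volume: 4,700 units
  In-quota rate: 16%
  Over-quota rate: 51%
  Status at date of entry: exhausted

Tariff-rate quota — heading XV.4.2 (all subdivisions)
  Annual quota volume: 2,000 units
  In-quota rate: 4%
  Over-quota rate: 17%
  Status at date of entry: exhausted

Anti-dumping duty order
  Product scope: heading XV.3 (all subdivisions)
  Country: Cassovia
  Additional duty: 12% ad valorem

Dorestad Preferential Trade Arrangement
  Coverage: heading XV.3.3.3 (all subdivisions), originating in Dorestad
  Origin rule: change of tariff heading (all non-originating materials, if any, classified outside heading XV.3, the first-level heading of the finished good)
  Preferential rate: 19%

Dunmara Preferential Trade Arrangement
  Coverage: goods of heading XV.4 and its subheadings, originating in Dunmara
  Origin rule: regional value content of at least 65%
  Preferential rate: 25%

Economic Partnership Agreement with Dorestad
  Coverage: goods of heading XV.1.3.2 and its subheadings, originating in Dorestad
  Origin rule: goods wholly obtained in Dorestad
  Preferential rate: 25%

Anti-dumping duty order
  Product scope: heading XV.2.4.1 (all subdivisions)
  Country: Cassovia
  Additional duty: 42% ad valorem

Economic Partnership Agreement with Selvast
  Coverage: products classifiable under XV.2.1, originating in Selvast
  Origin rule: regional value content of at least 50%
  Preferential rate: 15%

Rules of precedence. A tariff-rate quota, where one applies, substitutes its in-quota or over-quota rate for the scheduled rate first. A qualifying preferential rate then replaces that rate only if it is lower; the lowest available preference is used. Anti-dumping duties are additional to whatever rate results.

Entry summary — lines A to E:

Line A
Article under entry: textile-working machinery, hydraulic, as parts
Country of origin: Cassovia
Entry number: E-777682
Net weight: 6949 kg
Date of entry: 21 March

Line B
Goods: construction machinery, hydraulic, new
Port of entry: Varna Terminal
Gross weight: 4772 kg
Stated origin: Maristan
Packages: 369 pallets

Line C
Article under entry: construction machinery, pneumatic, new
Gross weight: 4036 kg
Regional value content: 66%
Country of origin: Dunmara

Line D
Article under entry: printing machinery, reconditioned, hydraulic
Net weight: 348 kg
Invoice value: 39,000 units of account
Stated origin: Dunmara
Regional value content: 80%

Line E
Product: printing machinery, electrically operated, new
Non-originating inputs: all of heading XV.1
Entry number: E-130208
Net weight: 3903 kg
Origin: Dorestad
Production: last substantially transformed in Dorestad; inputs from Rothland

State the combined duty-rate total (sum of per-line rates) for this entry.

Line A: textile-working → XV.3; hydraulic → XV.3.1; as parts → XV.3.1.2. Scheduled 18%. anti-dumping (Cassovia, XV.3): +12%; total 18% + 12% = 30%. → 30%.
Line B: construction → XV.1; hydraulic → XV.1.3; new → XV.1.3.2. Scheduled 24%. No special measure applies. → 24%.
Line C: construction → XV.1; pneumatic → XV.1.1; new → XV.1.1.1. Scheduled 24%. Dunmara agreement on XV.4: XV.1.1.1 not covered. → 24%.
Line D: printing → XV.4; hydraulic → XV.4.2; reconditioned → XV.4.2.2. Scheduled 30%. quota on XV.4.2 exhausted → over-quota 17%; Dunmara agreement on XV.4: RVC ≥ 65% → 25% available; preference 25% not lower than 17% → no reduction. → 17%.
Line E: printing → XV.4; electrically operated → XV.4.4; new → XV.4.4.2. Scheduled 32%. Dorestad agreement on XV.3.3.3: XV.4.4.2 not covered; Dorestad agreement on XV.1.3.2: XV.4.4.2 not covered. → 32%.
Sum: 30% + 24% + 24% + 17% + 32% = 127%.

127%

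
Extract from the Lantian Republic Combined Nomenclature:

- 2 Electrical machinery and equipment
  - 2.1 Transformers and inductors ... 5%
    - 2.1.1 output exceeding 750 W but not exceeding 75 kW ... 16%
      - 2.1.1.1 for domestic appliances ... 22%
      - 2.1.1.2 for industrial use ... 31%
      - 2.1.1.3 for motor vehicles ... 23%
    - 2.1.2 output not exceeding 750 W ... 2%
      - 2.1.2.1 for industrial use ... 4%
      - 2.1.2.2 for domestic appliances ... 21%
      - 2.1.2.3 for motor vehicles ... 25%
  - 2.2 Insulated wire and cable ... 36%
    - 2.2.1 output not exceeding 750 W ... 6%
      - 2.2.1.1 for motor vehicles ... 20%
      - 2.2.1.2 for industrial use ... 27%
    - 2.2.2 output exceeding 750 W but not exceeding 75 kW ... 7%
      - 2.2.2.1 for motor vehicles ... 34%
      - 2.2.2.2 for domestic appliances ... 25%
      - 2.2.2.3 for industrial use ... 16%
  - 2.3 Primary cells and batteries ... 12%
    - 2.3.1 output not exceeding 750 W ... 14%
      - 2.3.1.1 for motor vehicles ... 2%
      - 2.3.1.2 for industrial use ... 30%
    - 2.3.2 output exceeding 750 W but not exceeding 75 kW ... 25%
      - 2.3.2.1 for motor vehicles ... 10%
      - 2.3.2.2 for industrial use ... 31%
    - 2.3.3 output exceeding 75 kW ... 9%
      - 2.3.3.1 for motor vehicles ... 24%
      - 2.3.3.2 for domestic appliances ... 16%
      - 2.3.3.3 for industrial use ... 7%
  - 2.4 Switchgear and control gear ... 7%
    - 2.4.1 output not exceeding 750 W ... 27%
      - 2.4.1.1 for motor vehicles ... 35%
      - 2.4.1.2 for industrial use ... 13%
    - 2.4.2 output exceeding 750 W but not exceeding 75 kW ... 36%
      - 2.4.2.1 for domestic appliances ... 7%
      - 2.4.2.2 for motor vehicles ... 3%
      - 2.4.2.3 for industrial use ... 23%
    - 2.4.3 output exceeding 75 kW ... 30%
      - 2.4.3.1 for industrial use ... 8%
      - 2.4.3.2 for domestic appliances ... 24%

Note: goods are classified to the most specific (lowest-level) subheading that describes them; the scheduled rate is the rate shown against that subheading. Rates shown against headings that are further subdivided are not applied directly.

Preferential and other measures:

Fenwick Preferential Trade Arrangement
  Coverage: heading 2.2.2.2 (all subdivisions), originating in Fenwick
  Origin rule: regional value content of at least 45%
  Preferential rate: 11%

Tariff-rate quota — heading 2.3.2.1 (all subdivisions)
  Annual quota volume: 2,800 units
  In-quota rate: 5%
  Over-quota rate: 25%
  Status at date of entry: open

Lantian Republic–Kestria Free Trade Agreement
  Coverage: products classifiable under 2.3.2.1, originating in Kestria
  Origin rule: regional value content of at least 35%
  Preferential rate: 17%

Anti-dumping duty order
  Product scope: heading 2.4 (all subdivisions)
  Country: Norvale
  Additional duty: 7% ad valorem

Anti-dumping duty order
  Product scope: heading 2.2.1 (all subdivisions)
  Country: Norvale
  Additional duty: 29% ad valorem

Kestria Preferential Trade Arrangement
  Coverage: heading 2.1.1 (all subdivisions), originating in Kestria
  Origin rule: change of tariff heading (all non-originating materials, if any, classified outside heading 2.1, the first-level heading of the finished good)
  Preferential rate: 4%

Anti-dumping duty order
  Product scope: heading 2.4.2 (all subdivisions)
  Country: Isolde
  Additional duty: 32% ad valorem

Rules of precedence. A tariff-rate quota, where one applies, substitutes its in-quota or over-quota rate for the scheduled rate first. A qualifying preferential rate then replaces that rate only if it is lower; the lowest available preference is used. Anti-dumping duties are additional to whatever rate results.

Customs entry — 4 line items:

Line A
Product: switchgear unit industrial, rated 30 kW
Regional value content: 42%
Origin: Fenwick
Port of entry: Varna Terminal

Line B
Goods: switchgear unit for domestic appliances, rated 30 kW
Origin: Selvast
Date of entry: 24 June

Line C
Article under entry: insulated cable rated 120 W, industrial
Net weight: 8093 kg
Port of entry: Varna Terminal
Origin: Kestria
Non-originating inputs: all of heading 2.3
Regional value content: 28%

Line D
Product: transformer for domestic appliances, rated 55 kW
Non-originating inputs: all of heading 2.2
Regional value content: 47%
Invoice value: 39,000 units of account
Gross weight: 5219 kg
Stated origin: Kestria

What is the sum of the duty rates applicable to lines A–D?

Line A: switchgear unit → 2.4; rated 30 kW → 2.4.2; industrial → 2.4.2.3. Scheduled 23%. Fenwick agreement on 2.2.2.2: 2.4.2.3 not covered. → 23%.
Line B: switchgear unit → 2.4; rated 30 kW → 2.4.2; for domestic appliances → 2.4.2.1. Scheduled 7%. No special measure applies. → 7%.
Line C: insulated cable → 2.2; rated 120 W → 2.2.1; industrial → 2.2.1.2. Scheduled 27%. Kestria agreement on 2.3.2.1: 2.2.1.2 not covered; Kestria agreement on 2.1.1: 2.2.1.2 not covered. → 27%.
Line D: transformer → 2.1; rated 55 kW → 2.1.1; for domestic appliances → 2.1.1.1. Scheduled 22%. Kestria agreement on 2.3.2.1: 2.1.1.1 not covered; Kestria agreement on 2.1.1: CTH met → 4% available; preferential 4%. → 4%.
Sum: 23% + 7% + 27% + 4% = 61%.

61%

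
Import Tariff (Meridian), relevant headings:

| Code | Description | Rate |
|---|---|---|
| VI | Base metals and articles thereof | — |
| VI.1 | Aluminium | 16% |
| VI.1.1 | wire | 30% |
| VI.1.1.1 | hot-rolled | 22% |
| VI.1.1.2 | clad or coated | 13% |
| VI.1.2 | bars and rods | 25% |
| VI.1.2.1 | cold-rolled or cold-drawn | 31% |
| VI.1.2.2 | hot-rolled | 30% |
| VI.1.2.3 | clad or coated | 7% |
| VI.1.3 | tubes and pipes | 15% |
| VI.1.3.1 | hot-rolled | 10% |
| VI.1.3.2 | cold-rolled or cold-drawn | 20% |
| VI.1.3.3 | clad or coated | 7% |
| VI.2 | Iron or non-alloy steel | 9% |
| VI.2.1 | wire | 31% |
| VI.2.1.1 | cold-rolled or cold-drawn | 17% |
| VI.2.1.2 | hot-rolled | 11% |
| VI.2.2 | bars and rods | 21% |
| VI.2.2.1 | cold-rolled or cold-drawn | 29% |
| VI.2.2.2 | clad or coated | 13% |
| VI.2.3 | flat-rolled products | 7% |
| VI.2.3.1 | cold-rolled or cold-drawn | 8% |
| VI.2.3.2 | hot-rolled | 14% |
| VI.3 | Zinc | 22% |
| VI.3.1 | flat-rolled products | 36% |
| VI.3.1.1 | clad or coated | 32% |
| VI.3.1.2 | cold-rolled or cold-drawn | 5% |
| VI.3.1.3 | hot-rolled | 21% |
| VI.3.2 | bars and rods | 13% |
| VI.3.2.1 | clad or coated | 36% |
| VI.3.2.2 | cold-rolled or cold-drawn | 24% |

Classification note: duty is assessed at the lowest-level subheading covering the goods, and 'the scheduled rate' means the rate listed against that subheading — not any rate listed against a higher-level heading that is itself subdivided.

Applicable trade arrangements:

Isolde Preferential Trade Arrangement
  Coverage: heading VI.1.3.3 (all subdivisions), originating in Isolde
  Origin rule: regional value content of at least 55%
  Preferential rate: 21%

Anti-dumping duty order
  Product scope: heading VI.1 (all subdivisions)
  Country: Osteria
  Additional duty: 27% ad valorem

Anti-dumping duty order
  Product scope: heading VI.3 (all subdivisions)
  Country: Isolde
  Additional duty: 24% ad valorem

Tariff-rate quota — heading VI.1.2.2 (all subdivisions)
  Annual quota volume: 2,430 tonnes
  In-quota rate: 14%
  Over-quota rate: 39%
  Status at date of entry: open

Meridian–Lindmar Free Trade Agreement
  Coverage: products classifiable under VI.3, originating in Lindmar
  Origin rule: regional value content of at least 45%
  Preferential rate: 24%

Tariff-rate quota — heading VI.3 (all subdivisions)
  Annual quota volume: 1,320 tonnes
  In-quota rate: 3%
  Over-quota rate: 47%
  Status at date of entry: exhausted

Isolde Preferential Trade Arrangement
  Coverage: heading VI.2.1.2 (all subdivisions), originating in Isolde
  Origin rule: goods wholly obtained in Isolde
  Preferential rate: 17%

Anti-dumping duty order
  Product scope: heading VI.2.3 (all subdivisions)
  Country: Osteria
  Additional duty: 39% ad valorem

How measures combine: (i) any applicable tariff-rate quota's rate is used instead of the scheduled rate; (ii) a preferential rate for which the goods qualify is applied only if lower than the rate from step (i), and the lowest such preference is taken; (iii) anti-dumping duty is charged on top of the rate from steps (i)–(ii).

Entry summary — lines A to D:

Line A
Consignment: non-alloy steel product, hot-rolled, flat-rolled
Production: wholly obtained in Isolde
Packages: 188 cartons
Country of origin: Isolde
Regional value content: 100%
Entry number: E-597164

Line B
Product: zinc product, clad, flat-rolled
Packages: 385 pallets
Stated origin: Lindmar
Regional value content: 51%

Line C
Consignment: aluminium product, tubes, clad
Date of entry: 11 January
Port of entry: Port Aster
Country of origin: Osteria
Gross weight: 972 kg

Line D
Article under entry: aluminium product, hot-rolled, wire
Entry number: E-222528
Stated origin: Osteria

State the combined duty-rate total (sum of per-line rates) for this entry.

121%

Line A: non-alloy steel → VI.2; flat-rolled → VI.2.3; hot-rolled → VI.2.3.2. Scheduled 14%. Isolde agreement on VI.1.3.3: VI.2.3.2 not covered; Isolde agreement on VI.2.1.2: VI.2.3.2 not covered. → 14%.
Line B: zinc → VI.3; flat-rolled → VI.3.1; clad → VI.3.1.1. Scheduled 32%. quota on VI.3 exhausted → over-quota 47%; Lindmar agreement on VI.3: RVC ≥ 45% → 24% available; preferential 24%. → 24%.
Line C: aluminium → VI.1; tubes → VI.1.3; clad → VI.1.3.3. Scheduled 7%. anti-dumping (Osteria, VI.1): +27%; total 7% + 27% = 34%. → 34%.
Line D: aluminium → VI.1; wire → VI.1.1; hot-rolled → VI.1.1.1. Scheduled 22%. anti-dumping (Osteria, VI.1): +27%; total 22% + 27% = 49%. → 49%.
Sum: 14% + 24% + 34% + 49% = 121%.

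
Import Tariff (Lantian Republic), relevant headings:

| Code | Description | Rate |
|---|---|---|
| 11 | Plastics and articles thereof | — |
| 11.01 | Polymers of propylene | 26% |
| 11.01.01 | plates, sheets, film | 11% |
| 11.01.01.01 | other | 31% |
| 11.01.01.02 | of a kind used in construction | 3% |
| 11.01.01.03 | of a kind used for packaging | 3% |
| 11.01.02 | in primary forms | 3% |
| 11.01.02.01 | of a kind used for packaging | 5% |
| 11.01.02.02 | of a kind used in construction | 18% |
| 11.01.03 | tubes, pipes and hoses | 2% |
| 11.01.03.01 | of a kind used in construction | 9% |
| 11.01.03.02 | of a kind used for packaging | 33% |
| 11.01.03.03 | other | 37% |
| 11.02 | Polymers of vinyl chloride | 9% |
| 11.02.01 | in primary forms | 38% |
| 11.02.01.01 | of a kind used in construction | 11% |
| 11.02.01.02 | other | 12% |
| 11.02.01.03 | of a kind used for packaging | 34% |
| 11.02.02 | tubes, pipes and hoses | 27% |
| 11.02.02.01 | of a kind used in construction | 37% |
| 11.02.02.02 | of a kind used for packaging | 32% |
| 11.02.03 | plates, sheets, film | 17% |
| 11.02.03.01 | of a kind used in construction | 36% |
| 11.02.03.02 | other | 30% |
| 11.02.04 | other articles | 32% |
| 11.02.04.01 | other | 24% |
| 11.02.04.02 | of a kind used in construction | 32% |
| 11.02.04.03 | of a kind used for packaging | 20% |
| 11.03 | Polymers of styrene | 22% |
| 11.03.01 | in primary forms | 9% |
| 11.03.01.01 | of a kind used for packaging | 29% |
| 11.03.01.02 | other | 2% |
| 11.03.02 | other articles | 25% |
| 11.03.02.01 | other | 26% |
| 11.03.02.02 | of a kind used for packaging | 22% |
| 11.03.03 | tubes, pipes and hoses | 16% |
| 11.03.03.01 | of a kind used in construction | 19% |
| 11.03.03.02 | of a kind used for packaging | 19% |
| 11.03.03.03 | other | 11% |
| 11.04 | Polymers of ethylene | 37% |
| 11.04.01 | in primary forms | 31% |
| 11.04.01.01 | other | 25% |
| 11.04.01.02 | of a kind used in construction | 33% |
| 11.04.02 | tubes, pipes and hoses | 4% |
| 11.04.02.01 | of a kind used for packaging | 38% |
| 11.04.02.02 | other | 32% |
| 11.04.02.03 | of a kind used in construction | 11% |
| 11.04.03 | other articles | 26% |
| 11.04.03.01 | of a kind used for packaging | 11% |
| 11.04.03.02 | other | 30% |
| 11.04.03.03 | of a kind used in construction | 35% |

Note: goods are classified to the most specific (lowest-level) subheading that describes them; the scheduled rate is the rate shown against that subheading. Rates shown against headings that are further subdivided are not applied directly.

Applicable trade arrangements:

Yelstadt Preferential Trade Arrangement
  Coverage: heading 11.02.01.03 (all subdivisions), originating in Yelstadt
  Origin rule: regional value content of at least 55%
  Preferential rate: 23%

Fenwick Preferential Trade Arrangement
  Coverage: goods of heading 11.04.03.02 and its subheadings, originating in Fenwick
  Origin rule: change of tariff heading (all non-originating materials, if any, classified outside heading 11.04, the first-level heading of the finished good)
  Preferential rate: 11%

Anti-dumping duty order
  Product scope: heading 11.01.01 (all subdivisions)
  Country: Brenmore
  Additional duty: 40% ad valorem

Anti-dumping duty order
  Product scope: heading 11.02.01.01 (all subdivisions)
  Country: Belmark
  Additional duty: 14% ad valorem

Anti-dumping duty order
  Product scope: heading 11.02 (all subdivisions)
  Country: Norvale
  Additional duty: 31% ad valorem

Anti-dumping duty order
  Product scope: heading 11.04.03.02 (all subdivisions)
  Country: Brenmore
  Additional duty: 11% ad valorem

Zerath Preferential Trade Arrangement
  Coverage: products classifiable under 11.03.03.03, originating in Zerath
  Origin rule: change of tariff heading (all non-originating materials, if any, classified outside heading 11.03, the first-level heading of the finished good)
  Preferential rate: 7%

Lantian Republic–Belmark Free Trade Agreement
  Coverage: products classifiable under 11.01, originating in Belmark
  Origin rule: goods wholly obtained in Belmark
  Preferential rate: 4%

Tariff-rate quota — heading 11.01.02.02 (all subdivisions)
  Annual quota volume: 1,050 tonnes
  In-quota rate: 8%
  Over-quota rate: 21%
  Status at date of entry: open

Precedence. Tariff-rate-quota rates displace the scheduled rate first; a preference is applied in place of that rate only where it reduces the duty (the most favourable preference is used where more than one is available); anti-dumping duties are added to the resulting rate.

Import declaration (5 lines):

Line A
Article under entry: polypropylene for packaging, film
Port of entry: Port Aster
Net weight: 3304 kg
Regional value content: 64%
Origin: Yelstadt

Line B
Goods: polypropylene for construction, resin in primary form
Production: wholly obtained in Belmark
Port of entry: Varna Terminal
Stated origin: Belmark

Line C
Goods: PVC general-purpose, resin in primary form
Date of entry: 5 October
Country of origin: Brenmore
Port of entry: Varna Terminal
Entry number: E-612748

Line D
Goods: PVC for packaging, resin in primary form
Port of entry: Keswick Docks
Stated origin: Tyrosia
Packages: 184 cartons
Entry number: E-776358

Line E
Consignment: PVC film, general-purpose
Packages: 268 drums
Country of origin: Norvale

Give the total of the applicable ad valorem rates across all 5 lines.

Line A: polypropylene → 11.01; film → 11.01.01; for packaging → 11.01.01.03. Scheduled 3%. Yelstadt agreement on 11.02.01.03: 11.01.01.03 not covered. → 3%.
Line B: polypropylene → 11.01; resin in primary form → 11.01.02; for construction → 11.01.02.02. Scheduled 18%. quota on 11.01.02.02 open → in-quota 8%; Belmark agreement on 11.01: wholly obtained → 4% available; preferential 4%. → 4%.
Line C: PVC → 11.02; resin in primary form → 11.02.01; general-purpose → 11.02.01.02. Scheduled 12%. No special measure applies. → 12%.
Line D: PVC → 11.02; resin in primary form → 11.02.01; for packaging → 11.02.01.03. Scheduled 34%. No special measure applies. → 34%.
Line E: PVC → 11.02; film → 11.02.03; general-purpose → 11.02.03.02. Scheduled 30%. anti-dumping (Norvale, 11.02): +31%; total 30% + 31% = 61%. → 61%.
Sum: 3% + 4% + 12% + 34% + 61% = 114%.

114%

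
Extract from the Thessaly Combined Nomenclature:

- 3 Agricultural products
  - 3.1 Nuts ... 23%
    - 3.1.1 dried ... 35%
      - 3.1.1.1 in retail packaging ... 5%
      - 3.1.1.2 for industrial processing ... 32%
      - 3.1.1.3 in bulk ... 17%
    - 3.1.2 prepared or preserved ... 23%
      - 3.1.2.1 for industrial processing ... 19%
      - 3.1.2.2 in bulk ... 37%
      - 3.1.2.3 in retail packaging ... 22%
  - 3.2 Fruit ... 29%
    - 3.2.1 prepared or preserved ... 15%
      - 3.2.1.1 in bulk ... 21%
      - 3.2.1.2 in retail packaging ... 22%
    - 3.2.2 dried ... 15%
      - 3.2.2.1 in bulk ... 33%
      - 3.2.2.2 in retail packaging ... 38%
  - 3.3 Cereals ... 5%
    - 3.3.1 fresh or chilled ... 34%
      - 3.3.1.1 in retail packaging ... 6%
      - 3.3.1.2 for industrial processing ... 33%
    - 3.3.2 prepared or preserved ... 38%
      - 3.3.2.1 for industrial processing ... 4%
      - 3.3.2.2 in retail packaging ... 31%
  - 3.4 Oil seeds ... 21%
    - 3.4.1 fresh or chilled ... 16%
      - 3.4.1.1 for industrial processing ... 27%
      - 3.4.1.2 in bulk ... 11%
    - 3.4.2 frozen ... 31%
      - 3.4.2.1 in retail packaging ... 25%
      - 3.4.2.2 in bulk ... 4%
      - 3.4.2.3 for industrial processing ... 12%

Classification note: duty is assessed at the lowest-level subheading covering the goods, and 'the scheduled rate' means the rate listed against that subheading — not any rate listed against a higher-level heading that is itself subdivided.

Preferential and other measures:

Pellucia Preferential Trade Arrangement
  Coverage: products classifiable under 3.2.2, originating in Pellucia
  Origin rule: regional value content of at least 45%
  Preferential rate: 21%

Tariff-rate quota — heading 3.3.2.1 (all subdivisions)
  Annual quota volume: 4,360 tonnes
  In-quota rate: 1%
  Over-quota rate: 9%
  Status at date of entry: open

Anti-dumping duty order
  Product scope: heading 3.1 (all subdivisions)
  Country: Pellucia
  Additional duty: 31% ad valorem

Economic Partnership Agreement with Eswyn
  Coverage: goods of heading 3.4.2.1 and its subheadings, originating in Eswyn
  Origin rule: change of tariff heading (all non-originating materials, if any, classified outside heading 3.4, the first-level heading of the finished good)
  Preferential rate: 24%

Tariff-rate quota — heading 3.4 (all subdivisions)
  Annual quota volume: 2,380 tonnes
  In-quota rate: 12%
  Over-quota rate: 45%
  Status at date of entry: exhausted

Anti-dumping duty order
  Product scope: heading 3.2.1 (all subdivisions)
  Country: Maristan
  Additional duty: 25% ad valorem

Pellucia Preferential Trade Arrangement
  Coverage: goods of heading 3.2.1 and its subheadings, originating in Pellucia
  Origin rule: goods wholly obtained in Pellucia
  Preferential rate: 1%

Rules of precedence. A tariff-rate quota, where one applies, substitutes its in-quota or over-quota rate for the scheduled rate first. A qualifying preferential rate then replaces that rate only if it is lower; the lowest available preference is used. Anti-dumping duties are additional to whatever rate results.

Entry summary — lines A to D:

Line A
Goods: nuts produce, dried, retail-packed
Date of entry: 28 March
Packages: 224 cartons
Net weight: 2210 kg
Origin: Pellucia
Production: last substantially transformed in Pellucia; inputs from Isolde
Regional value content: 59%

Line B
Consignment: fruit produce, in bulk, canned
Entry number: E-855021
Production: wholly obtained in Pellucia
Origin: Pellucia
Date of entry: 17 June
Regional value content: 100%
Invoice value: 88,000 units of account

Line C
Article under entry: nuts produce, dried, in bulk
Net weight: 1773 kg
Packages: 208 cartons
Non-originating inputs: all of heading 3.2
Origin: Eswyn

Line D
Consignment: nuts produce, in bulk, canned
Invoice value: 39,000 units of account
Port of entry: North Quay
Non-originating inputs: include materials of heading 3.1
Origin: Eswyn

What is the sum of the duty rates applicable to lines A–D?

91%

Line A: nuts → 3.1; dried → 3.1.1; retail-packed → 3.1.1.1. Scheduled 5%. Pellucia agreement on 3.2.2: 3.1.1.1 not covered; Pellucia agreement on 3.2.1: 3.1.1.1 not covered; anti-dumping (Pellucia, 3.1): +31%; total 5% + 31% = 36%. → 36%.
Line B: fruit → 3.2; canned → 3.2.1; in bulk → 3.2.1.1. Scheduled 21%. Pellucia agreement on 3.2.2: 3.2.1.1 not covered; Pellucia agreement on 3.2.1: wholly obtained → 1% available; preferential 1%. → 1%.
Line C: nuts → 3.1; dried → 3.1.1; in bulk → 3.1.1.3. Scheduled 17%. Eswyn agreement on 3.4.2.1: 3.1.1.3 not covered. → 17%.
Line D: nuts → 3.1; canned → 3.1.2; in bulk → 3.1.2.2. Scheduled 37%. Eswyn agreement on 3.4.2.1: 3.1.2.2 not covered. → 37%.
Sum: 36% + 1% + 17% + 37% = 91%.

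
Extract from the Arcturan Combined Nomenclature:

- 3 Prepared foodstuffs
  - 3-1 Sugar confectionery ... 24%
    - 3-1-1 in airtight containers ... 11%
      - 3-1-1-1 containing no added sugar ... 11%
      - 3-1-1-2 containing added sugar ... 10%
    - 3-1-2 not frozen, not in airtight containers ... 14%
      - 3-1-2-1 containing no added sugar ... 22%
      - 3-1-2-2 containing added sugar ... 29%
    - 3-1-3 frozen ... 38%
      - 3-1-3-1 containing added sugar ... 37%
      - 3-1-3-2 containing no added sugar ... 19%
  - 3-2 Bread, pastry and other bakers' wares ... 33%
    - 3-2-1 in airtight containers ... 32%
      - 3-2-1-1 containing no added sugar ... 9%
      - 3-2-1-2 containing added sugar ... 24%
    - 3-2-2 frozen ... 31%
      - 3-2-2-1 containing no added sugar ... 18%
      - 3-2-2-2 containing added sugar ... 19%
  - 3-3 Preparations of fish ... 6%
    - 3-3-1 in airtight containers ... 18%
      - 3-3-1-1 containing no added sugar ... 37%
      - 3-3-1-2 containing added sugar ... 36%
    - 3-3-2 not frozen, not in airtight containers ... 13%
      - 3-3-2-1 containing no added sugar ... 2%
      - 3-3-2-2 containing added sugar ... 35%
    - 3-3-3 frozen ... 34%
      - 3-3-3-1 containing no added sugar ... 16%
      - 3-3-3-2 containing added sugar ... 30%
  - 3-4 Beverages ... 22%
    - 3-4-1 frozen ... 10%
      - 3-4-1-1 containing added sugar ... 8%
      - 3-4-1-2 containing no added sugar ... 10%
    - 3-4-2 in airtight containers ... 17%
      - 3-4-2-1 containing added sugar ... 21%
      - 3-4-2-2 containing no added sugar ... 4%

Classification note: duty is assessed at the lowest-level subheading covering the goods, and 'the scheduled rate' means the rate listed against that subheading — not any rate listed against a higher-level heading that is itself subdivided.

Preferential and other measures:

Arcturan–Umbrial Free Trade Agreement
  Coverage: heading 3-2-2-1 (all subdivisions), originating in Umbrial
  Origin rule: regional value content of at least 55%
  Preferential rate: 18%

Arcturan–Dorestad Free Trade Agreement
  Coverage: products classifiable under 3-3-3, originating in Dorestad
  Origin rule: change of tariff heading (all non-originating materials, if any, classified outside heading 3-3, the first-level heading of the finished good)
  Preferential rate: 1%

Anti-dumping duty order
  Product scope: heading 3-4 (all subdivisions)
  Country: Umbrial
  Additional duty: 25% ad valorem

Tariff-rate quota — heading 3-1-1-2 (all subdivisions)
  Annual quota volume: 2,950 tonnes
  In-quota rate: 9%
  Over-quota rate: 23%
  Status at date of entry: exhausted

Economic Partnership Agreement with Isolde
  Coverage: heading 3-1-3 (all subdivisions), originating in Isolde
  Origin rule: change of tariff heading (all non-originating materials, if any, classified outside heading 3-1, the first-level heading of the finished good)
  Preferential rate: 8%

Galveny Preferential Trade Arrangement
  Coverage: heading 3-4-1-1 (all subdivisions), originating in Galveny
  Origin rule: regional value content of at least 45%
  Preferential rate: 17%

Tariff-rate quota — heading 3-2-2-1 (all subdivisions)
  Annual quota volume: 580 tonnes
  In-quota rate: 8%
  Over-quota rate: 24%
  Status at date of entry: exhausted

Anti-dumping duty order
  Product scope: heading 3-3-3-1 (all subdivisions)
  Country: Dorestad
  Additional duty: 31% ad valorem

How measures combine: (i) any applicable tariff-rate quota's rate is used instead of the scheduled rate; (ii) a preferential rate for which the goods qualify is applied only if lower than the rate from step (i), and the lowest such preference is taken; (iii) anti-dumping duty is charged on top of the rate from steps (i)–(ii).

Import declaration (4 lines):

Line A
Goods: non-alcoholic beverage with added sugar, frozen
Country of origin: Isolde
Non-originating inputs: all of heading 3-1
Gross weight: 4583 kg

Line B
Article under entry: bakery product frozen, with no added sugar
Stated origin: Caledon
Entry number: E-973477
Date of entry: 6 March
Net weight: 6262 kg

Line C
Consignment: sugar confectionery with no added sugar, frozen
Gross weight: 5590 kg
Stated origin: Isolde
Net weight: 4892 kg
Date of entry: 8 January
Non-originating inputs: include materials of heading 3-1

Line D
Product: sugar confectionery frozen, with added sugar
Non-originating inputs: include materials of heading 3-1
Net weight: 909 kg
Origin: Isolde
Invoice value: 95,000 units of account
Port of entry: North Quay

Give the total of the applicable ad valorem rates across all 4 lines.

88%

Line A: non-alcoholic beverage → 3-4; frozen → 3-4-1; with added sugar → 3-4-1-1. Scheduled 8%. Isolde agreement on 3-1-3: 3-4-1-1 not covered. → 8%.
Line B: bakery product → 3-2; frozen → 3-2-2; with no added sugar → 3-2-2-1. Scheduled 18%. quota on 3-2-2-1 exhausted → over-quota 24%. → 24%.
Line C: sugar confectionery → 3-1; frozen → 3-1-3; with no added sugar → 3-1-3-2. Scheduled 19%. Isolde agreement on 3-1-3: CTH not met. → 19%.
Line D: sugar confectionery → 3-1; frozen → 3-1-3; with added sugar → 3-1-3-1. Scheduled 37%. Isolde agreement on 3-1-3: CTH not met. → 37%.
Sum: 8% + 24% + 19% + 37% = 88%.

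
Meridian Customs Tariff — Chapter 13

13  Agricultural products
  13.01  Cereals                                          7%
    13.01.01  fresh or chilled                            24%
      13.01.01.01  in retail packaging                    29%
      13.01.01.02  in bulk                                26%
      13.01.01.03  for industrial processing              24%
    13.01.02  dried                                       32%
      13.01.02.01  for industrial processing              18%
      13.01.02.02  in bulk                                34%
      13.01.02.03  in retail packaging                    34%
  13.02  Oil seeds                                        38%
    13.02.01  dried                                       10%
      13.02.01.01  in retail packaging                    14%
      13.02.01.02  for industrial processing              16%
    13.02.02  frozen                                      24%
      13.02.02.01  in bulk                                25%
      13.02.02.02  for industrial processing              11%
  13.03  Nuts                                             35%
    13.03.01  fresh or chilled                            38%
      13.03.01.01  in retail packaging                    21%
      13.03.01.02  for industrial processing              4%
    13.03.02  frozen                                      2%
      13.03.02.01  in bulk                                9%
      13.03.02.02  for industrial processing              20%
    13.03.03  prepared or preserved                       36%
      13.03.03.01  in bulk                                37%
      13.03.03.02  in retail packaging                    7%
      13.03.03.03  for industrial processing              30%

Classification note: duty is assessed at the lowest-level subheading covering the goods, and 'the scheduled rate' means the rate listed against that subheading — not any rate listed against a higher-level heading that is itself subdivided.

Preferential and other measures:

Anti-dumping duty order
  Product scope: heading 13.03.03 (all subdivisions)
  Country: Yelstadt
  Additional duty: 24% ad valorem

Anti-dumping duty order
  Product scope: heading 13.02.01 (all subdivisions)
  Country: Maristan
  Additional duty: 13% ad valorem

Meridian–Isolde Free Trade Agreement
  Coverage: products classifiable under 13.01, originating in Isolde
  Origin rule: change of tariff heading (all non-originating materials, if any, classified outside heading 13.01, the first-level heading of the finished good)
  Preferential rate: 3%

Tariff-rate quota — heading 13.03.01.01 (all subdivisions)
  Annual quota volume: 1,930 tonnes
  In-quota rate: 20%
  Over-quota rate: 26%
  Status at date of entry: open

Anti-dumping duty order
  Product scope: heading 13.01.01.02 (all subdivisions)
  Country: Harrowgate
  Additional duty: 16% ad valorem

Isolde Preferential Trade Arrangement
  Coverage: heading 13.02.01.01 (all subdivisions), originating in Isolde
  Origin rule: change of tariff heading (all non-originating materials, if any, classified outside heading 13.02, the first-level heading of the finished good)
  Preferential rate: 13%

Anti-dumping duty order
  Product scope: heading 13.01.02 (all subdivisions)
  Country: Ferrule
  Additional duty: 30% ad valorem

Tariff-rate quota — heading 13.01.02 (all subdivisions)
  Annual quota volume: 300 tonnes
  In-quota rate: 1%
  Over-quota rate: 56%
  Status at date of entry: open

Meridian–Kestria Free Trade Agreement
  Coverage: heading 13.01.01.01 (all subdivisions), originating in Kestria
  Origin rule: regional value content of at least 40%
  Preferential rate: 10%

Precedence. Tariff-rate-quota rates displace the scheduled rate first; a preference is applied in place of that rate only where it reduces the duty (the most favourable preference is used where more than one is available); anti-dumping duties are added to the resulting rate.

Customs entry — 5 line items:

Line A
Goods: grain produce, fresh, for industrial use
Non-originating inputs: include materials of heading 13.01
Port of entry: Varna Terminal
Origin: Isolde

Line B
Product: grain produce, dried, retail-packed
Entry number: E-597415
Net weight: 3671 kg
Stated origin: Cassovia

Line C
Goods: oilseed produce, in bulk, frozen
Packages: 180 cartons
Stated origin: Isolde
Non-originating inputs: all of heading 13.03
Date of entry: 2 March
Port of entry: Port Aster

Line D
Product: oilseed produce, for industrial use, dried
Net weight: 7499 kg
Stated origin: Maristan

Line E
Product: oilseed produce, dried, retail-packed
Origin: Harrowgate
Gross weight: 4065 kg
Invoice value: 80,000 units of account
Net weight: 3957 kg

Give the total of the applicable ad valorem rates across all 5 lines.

93%

Line A: grain → 13.01; fresh → 13.01.01; for industrial use → 13.01.01.03. Scheduled 24%. Isolde agreement on 13.01: CTH not met; Isolde agreement on 13.02.01.01: 13.01.01.03 not covered. → 24%.
Line B: grain → 13.01; dried → 13.01.02; retail-packed → 13.01.02.03. Scheduled 34%. quota on 13.01.02 open → in-quota 1%. → 1%.
Line C: oilseed → 13.02; frozen → 13.02.02; in bulk → 13.02.02.01. Scheduled 25%. Isolde agreement on 13.01: 13.02.02.01 not covered; Isolde agreement on 13.02.01.01: 13.02.02.01 not covered. → 25%.
Line D: oilseed → 13.02; dried → 13.02.01; for industrial use → 13.02.01.02. Scheduled 16%. anti-dumping (Maristan, 13.02.01): +13%; total 16% + 13% = 29%. → 29%.
Line E: oilseed → 13.02; dried → 13.02.01; retail-packed → 13.02.01.01. Scheduled 14%. No special measure applies. → 14%.
Sum: 24% + 1% + 25% + 29% + 14% = 93%.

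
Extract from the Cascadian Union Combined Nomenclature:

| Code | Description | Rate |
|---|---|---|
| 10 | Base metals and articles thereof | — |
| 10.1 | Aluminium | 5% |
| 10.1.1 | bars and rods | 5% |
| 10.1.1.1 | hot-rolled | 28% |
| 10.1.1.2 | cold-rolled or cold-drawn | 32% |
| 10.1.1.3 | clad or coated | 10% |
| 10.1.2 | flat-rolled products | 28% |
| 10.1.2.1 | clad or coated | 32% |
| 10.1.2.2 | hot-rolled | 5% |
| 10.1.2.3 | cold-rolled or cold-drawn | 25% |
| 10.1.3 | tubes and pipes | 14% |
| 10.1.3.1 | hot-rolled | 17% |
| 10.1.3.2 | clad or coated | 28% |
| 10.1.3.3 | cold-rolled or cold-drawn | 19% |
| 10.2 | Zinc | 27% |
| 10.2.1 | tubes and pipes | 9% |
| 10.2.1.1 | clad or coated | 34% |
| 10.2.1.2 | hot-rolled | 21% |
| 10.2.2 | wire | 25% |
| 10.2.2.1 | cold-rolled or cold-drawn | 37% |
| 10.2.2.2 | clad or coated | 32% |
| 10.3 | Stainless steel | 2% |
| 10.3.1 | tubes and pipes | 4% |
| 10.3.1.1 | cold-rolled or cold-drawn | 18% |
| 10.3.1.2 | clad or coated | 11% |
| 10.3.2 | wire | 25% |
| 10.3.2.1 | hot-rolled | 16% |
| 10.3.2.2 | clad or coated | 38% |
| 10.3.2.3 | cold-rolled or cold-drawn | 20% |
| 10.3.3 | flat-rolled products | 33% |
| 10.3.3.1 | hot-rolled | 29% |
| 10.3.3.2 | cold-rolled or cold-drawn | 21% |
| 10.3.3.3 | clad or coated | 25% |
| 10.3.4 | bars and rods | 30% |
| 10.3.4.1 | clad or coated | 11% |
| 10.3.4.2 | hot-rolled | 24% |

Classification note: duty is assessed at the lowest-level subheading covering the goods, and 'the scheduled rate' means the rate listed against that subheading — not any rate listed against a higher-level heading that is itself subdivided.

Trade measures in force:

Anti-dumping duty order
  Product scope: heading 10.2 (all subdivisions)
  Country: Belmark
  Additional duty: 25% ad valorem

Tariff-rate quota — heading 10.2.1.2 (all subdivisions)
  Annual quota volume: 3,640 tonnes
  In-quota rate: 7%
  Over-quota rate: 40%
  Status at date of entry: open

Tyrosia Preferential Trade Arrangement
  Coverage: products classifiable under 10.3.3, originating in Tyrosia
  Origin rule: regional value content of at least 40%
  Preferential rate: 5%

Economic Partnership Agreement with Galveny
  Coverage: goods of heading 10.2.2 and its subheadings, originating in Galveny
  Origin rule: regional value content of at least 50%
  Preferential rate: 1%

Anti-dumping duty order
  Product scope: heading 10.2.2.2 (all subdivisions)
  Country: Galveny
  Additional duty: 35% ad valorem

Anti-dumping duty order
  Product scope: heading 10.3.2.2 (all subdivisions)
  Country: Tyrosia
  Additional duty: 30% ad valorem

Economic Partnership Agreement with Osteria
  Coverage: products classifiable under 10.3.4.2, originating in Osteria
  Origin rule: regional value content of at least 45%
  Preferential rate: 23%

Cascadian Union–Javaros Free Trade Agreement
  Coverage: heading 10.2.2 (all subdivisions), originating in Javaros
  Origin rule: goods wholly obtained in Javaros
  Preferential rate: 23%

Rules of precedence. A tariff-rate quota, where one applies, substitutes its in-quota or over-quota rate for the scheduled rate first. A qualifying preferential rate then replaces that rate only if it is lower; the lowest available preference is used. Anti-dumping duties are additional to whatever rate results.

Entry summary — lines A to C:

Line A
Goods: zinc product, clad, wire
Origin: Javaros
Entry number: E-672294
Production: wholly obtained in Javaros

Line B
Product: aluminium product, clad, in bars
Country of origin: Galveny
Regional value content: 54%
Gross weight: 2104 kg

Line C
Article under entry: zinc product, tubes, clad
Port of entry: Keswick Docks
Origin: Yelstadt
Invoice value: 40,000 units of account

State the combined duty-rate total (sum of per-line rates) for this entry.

67%

Line A: zinc → 10.2; wire → 10.2.2; clad → 10.2.2.2. Scheduled 32%. Javaros agreement on 10.2.2: wholly obtained → 23% available; preferential 23%. → 23%.
Line B: aluminium → 10.1; in bars → 10.1.1; clad → 10.1.1.3. Scheduled 10%. Galveny agreement on 10.2.2: 10.1.1.3 not covered. → 10%.
Line C: zinc → 10.2; tubes → 10.2.1; clad → 10.2.1.1. Scheduled 34%. No special measure applies. → 34%.
Sum: 23% + 10% + 34% = 67%.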